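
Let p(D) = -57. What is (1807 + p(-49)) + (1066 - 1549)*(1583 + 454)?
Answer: -982121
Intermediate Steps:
(1807 + p(-49)) + (1066 - 1549)*(1583 + 454) = (1807 - 57) + (1066 - 1549)*(1583 + 454) = 1750 - 483*2037 = 1750 - 983871 = -982121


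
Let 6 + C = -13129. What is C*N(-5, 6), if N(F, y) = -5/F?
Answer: -13135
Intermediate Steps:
C = -13135 (C = -6 - 13129 = -13135)
C*N(-5, 6) = -(-65675)/(-5) = -(-65675)*(-1)/5 = -13135*1 = -13135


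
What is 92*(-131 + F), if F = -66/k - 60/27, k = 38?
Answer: -2123176/171 ≈ -12416.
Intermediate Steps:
F = -677/171 (F = -66/38 - 60/27 = -66*1/38 - 60*1/27 = -33/19 - 20/9 = -677/171 ≈ -3.9591)
92*(-131 + F) = 92*(-131 - 677/171) = 92*(-23078/171) = -2123176/171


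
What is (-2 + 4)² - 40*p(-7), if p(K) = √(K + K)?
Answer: 4 - 40*I*√14 ≈ 4.0 - 149.67*I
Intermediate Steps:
p(K) = √2*√K (p(K) = √(2*K) = √2*√K)
(-2 + 4)² - 40*p(-7) = (-2 + 4)² - 40*√2*√(-7) = 2² - 40*√2*I*√7 = 4 - 40*I*√14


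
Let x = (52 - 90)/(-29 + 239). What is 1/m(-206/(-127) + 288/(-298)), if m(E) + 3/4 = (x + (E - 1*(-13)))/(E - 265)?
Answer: -2100919380/1682781487 ≈ -1.2485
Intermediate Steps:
x = -19/105 (x = -38/210 = -38*1/210 = -19/105 ≈ -0.18095)
m(E) = -3/4 + (1346/105 + E)/(-265 + E) (m(E) = -3/4 + (-19/105 + (E - 1*(-13)))/(E - 265) = -3/4 + (-19/105 + (E + 13))/(-265 + E) = -3/4 + (-19/105 + (13 + E))/(-265 + E) = -3/4 + (1346/105 + E)/(-265 + E))
1/m(-206/(-127) + 288/(-298)) = 1/((88859 + 105*(-206/(-127) + 288/(-298)))/(420*(-265 + (-206/(-127) + 288/(-298))))) = 1/((88859 + 105*(-206*(-1/127) + 288*(-1/298)))/(420*(-265 + (-206*(-1/127) + 288*(-1/298))))) = 1/((88859 + 105*(206/127 - 144/149))/(420*(-265 + (206/127 - 144/149)))) = 1/((88859 + 105*(12406/18923))/(420*(-265 + 12406/18923))) = 1/((88859 + 1302630/18923)/(420*(-5002189/18923))) = 1/((1/420)*(-18923/5002189)*(1682781487/18923)) = 1/(-1682781487/2100919380) = -2100919380/1682781487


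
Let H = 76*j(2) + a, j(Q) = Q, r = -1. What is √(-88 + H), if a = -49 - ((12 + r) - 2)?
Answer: √6 ≈ 2.4495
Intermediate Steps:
a = -58 (a = -49 - ((12 - 1) - 2) = -49 - (11 - 2) = -49 - 1*9 = -49 - 9 = -58)
H = 94 (H = 76*2 - 58 = 152 - 58 = 94)
√(-88 + H) = √(-88 + 94) = √6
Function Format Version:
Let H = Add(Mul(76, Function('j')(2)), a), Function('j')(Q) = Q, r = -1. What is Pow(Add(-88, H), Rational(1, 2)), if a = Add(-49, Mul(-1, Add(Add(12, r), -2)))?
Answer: Pow(6, Rational(1, 2)) ≈ 2.4495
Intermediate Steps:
a = -58 (a = Add(-49, Mul(-1, Add(Add(12, -1), -2))) = Add(-49, Mul(-1, Add(11, -2))) = Add(-49, Mul(-1, 9)) = Add(-49, -9) = -58)
H = 94 (H = Add(Mul(76, 2), -58) = Add(152, -58) = 94)
Pow(Add(-88, H), Rational(1, 2)) = Pow(Add(-88, 94), Rational(1, 2)) = Pow(6, Rational(1, 2))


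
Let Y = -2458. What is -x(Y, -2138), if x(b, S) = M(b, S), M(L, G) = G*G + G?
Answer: -4568906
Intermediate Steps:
M(L, G) = G + G² (M(L, G) = G² + G = G + G²)
x(b, S) = S*(1 + S)
-x(Y, -2138) = -(-2138)*(1 - 2138) = -(-2138)*(-2137) = -1*4568906 = -4568906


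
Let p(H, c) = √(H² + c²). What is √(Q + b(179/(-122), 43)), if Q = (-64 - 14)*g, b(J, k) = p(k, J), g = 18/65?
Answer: √(-8037360 + 3050*√27552557)/610 ≈ 4.6287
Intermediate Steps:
g = 18/65 (g = 18*(1/65) = 18/65 ≈ 0.27692)
b(J, k) = √(J² + k²) (b(J, k) = √(k² + J²) = √(J² + k²))
Q = -108/5 (Q = (-64 - 14)*(18/65) = -78*18/65 = -108/5 ≈ -21.600)
√(Q + b(179/(-122), 43)) = √(-108/5 + √((179/(-122))² + 43²)) = √(-108/5 + √((179*(-1/122))² + 1849)) = √(-108/5 + √((-179/122)² + 1849)) = √(-108/5 + √(32041/14884 + 1849)) = √(-108/5 + √(27552557/14884)) = √(-108/5 + √27552557/122)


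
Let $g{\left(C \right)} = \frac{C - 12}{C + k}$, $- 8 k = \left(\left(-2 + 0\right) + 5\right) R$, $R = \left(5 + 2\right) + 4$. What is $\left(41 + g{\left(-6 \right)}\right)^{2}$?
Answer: $\frac{148225}{81} \approx 1829.9$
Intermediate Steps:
$R = 11$ ($R = 7 + 4 = 11$)
$k = - \frac{33}{8}$ ($k = - \frac{\left(\left(-2 + 0\right) + 5\right) 11}{8} = - \frac{\left(-2 + 5\right) 11}{8} = - \frac{3 \cdot 11}{8} = \left(- \frac{1}{8}\right) 33 = - \frac{33}{8} \approx -4.125$)
$g{\left(C \right)} = \frac{-12 + C}{- \frac{33}{8} + C}$ ($g{\left(C \right)} = \frac{C - 12}{C - \frac{33}{8}} = \frac{-12 + C}{- \frac{33}{8} + C}$)
$\left(41 + g{\left(-6 \right)}\right)^{2} = \left(41 + \frac{8 \left(-12 - 6\right)}{-33 + 8 \left(-6\right)}\right)^{2} = \left(41 + 8 \frac{1}{-33 - 48} \left(-18\right)\right)^{2} = \left(41 + 8 \frac{1}{-81} \left(-18\right)\right)^{2} = \left(41 + 8 \left(- \frac{1}{81}\right) \left(-18\right)\right)^{2} = \left(41 + \frac{16}{9}\right)^{2} = \left(\frac{385}{9}\right)^{2} = \frac{148225}{81}$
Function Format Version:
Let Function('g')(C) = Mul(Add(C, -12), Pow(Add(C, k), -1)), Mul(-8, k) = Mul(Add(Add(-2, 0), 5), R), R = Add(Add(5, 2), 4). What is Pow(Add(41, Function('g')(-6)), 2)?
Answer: Rational(148225, 81) ≈ 1829.9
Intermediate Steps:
R = 11 (R = Add(7, 4) = 11)
k = Rational(-33, 8) (k = Mul(Rational(-1, 8), Mul(Add(Add(-2, 0), 5), 11)) = Mul(Rational(-1, 8), Mul(Add(-2, 5), 11)) = Mul(Rational(-1, 8), Mul(3, 11)) = Mul(Rational(-1, 8), 33) = Rational(-33, 8) ≈ -4.1250)
Function('g')(C) = Mul(Pow(Add(Rational(-33, 8), C), -1), Add(-12, C)) (Function('g')(C) = Mul(Add(C, -12), Pow(Add(C, Rational(-33, 8)), -1)) = Mul(Add(-12, C), Pow(Add(Rational(-33, 8), C), -1)) = Mul(Pow(Add(Rational(-33, 8), C), -1), Add(-12, C)))
Pow(Add(41, Function('g')(-6)), 2) = Pow(Add(41, Mul(8, Pow(Add(-33, Mul(8, -6)), -1), Add(-12, -6))), 2) = Pow(Add(41, Mul(8, Pow(Add(-33, -48), -1), -18)), 2) = Pow(Add(41, Mul(8, Pow(-81, -1), -18)), 2) = Pow(Add(41, Mul(8, Rational(-1, 81), -18)), 2) = Pow(Add(41, Rational(16, 9)), 2) = Pow(Rational(385, 9), 2) = Rational(148225, 81)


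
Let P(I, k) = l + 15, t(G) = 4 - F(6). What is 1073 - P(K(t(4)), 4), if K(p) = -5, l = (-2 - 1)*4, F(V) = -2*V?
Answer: 1070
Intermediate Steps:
l = -12 (l = -3*4 = -12)
t(G) = 16 (t(G) = 4 - (-2)*6 = 4 - 1*(-12) = 4 + 12 = 16)
P(I, k) = 3 (P(I, k) = -12 + 15 = 3)
1073 - P(K(t(4)), 4) = 1073 - 1*3 = 1073 - 3 = 1070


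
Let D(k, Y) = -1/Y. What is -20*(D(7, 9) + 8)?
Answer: -1420/9 ≈ -157.78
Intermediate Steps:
-20*(D(7, 9) + 8) = -20*(-1/9 + 8) = -20*(-1*⅑ + 8) = -20*(-⅑ + 8) = -20*71/9 = -1420/9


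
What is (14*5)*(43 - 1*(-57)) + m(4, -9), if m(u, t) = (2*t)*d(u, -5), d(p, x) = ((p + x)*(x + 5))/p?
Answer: 7000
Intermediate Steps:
d(p, x) = (5 + x)*(p + x)/p (d(p, x) = ((p + x)*(5 + x))/p = ((5 + x)*(p + x))/p = (5 + x)*(p + x)/p)
m(u, t) = 0 (m(u, t) = (2*t)*(((-5)**2 + 5*(-5) + u*(5 - 5))/u) = (2*t)*((25 - 25 + u*0)/u) = (2*t)*((25 - 25 + 0)/u) = (2*t)*(0/u) = (2*t)*0 = 0)
(14*5)*(43 - 1*(-57)) + m(4, -9) = (14*5)*(43 - 1*(-57)) + 0 = 70*(43 + 57) + 0 = 70*100 + 0 = 7000 + 0 = 7000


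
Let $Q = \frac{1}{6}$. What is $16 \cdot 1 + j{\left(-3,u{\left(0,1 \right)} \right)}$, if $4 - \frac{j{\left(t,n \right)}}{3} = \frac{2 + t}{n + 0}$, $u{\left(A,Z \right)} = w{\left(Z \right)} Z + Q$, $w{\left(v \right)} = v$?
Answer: $\frac{214}{7} \approx 30.571$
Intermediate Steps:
$Q = \frac{1}{6} \approx 0.16667$
$u{\left(A,Z \right)} = \frac{1}{6} + Z^{2}$ ($u{\left(A,Z \right)} = Z Z + \frac{1}{6} = Z^{2} + \frac{1}{6} = \frac{1}{6} + Z^{2}$)
$j{\left(t,n \right)} = 12 - \frac{3 \left(2 + t\right)}{n}$ ($j{\left(t,n \right)} = 12 - 3 \frac{2 + t}{n + 0} = 12 - 3 \frac{2 + t}{n} = 12 - \frac{3 \left(2 + t\right)}{n}$)
$16 \cdot 1 + j{\left(-3,u{\left(0,1 \right)} \right)} = 16 \cdot 1 + \frac{3 \left(-2 - -3 + 4 \left(\frac{1}{6} + 1^{2}\right)\right)}{\frac{1}{6} + 1^{2}} = 16 + \frac{3 \left(-2 + 3 + 4 \left(\frac{1}{6} + 1\right)\right)}{\frac{1}{6} + 1} = 16 + \frac{3 \left(-2 + 3 + 4 \cdot \frac{7}{6}\right)}{\frac{7}{6}} = 16 + 3 \cdot \frac{6}{7} \left(-2 + 3 + \frac{14}{3}\right) = 16 + 3 \cdot \frac{6}{7} \cdot \frac{17}{3} = 16 + \frac{102}{7} = \frac{214}{7}$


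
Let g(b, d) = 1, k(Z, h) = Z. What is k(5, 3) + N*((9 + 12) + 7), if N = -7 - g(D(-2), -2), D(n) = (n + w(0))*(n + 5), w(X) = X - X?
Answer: -219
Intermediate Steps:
w(X) = 0
D(n) = n*(5 + n) (D(n) = (n + 0)*(n + 5) = n*(5 + n))
N = -8 (N = -7 - 1*1 = -7 - 1 = -8)
k(5, 3) + N*((9 + 12) + 7) = 5 - 8*((9 + 12) + 7) = 5 - 8*(21 + 7) = 5 - 8*28 = 5 - 224 = -219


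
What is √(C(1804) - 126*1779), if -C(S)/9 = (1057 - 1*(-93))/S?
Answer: 3*I*√20264139874/902 ≈ 473.46*I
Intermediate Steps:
C(S) = -10350/S (C(S) = -9*(1057 - 1*(-93))/S = -9*(1057 + 93)/S = -10350/S)
√(C(1804) - 126*1779) = √(-10350/1804 - 126*1779) = √(-10350*1/1804 - 224154) = √(-5175/902 - 224154) = √(-202192083/902) = 3*I*√20264139874/902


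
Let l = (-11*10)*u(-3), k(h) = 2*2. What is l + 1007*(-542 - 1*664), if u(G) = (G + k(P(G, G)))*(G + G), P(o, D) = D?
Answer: -1213782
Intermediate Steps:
k(h) = 4
u(G) = 2*G*(4 + G) (u(G) = (G + 4)*(G + G) = (4 + G)*(2*G) = 2*G*(4 + G))
l = 660 (l = (-11*10)*(2*(-3)*(4 - 3)) = -220*(-3) = -110*(-6) = 660)
l + 1007*(-542 - 1*664) = 660 + 1007*(-542 - 1*664) = 660 + 1007*(-542 - 664) = 660 + 1007*(-1206) = 660 - 1214442 = -1213782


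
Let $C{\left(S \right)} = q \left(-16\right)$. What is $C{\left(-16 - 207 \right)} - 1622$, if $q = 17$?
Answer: $-1894$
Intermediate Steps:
$C{\left(S \right)} = -272$ ($C{\left(S \right)} = 17 \left(-16\right) = -272$)
$C{\left(-16 - 207 \right)} - 1622 = -272 - 1622 = -1894$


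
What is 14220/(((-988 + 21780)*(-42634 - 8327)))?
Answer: -1185/88298426 ≈ -1.3420e-5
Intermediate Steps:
14220/(((-988 + 21780)*(-42634 - 8327))) = 14220/((20792*(-50961))) = 14220/(-1059581112) = 14220*(-1/1059581112) = -1185/88298426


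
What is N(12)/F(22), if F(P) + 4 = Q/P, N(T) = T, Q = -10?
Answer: -132/49 ≈ -2.6939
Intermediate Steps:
F(P) = -4 - 10/P
N(12)/F(22) = 12/(-4 - 10/22) = 12/(-4 - 10*1/22) = 12/(-4 - 5/11) = 12/(-49/11) = 12*(-11/49) = -132/49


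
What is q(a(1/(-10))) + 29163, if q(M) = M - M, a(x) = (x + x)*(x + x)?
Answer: 29163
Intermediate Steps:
a(x) = 4*x² (a(x) = (2*x)*(2*x) = 4*x²)
q(M) = 0
q(a(1/(-10))) + 29163 = 0 + 29163 = 29163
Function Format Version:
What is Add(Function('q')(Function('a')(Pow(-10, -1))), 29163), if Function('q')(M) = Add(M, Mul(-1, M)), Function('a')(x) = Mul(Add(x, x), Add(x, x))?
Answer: 29163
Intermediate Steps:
Function('a')(x) = Mul(4, Pow(x, 2)) (Function('a')(x) = Mul(Mul(2, x), Mul(2, x)) = Mul(4, Pow(x, 2)))
Function('q')(M) = 0
Add(Function('q')(Function('a')(Pow(-10, -1))), 29163) = Add(0, 29163) = 29163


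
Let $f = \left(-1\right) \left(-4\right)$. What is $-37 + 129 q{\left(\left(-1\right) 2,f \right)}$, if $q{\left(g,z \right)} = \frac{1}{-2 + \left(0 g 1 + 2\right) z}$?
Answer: $- \frac{31}{2} \approx -15.5$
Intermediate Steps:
$f = 4$
$q{\left(g,z \right)} = \frac{1}{-2 + 2 z}$ ($q{\left(g,z \right)} = \frac{1}{-2 + \left(0 \cdot 1 + 2\right) z} = \frac{1}{-2 + \left(0 + 2\right) z} = \frac{1}{-2 + 2 z}$)
$-37 + 129 q{\left(\left(-1\right) 2,f \right)} = -37 + 129 \frac{1}{2 \left(-1 + 4\right)} = -37 + 129 \frac{1}{2 \cdot 3} = -37 + 129 \cdot \frac{1}{2} \cdot \frac{1}{3} = -37 + 129 \cdot \frac{1}{6} = -37 + \frac{43}{2} = - \frac{31}{2}$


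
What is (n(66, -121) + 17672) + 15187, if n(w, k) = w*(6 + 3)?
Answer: 33453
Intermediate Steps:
n(w, k) = 9*w (n(w, k) = w*9 = 9*w)
(n(66, -121) + 17672) + 15187 = (9*66 + 17672) + 15187 = (594 + 17672) + 15187 = 18266 + 15187 = 33453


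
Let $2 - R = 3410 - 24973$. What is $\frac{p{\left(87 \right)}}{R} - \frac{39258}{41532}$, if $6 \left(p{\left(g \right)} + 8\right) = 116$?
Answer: $- \frac{423064037}{447818790} \approx -0.94472$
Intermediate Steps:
$R = 21565$ ($R = 2 - \left(3410 - 24973\right) = 2 - -21563 = 2 + 21563 = 21565$)
$p{\left(g \right)} = \frac{34}{3}$ ($p{\left(g \right)} = -8 + \frac{1}{6} \cdot 116 = -8 + \frac{58}{3} = \frac{34}{3}$)
$\frac{p{\left(87 \right)}}{R} - \frac{39258}{41532} = \frac{34}{3 \cdot 21565} - \frac{39258}{41532} = \frac{34}{3} \cdot \frac{1}{21565} - \frac{6543}{6922} = \frac{34}{64695} - \frac{6543}{6922} = - \frac{423064037}{447818790}$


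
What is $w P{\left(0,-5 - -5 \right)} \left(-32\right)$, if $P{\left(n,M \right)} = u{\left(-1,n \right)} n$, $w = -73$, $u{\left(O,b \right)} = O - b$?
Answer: $0$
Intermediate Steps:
$P{\left(n,M \right)} = n \left(-1 - n\right)$ ($P{\left(n,M \right)} = \left(-1 - n\right) n = n \left(-1 - n\right)$)
$w P{\left(0,-5 - -5 \right)} \left(-32\right) = - 73 \left(\left(-1\right) 0 \left(1 + 0\right)\right) \left(-32\right) = - 73 \left(\left(-1\right) 0 \cdot 1\right) \left(-32\right) = \left(-73\right) 0 \left(-32\right) = 0 \left(-32\right) = 0$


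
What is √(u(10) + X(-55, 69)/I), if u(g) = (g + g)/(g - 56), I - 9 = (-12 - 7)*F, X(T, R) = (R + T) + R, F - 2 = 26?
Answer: 11*I*√709711/12029 ≈ 0.77038*I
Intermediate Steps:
F = 28 (F = 2 + 26 = 28)
X(T, R) = T + 2*R
I = -523 (I = 9 + (-12 - 7)*28 = 9 - 19*28 = 9 - 532 = -523)
u(g) = 2*g/(-56 + g) (u(g) = (2*g)/(-56 + g) = 2*g/(-56 + g))
√(u(10) + X(-55, 69)/I) = √(2*10/(-56 + 10) + (-55 + 2*69)/(-523)) = √(2*10/(-46) + (-55 + 138)*(-1/523)) = √(2*10*(-1/46) + 83*(-1/523)) = √(-10/23 - 83/523) = √(-7139/12029) = 11*I*√709711/12029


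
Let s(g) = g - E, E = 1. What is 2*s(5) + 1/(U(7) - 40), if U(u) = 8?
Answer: 255/32 ≈ 7.9688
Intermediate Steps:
s(g) = -1 + g (s(g) = g - 1*1 = g - 1 = -1 + g)
2*s(5) + 1/(U(7) - 40) = 2*(-1 + 5) + 1/(8 - 40) = 2*4 + 1/(-32) = 8 - 1/32 = 255/32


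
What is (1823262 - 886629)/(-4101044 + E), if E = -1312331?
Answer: -936633/5413375 ≈ -0.17302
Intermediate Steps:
(1823262 - 886629)/(-4101044 + E) = (1823262 - 886629)/(-4101044 - 1312331) = 936633/(-5413375) = 936633*(-1/5413375) = -936633/5413375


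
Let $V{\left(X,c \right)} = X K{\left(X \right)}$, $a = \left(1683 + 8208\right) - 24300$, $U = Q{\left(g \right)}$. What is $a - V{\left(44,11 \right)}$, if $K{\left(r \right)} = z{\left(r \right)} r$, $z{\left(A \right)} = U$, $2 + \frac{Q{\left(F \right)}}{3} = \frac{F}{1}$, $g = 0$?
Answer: $-2793$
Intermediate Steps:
$Q{\left(F \right)} = -6 + 3 F$ ($Q{\left(F \right)} = -6 + 3 \frac{F}{1} = -6 + 3 F 1 = -6 + 3 F$)
$U = -6$ ($U = -6 + 3 \cdot 0 = -6 + 0 = -6$)
$z{\left(A \right)} = -6$
$K{\left(r \right)} = - 6 r$
$a = -14409$ ($a = 9891 - 24300 = -14409$)
$V{\left(X,c \right)} = - 6 X^{2}$ ($V{\left(X,c \right)} = X \left(- 6 X\right) = - 6 X^{2}$)
$a - V{\left(44,11 \right)} = -14409 - - 6 \cdot 44^{2} = -14409 - \left(-6\right) 1936 = -14409 - -11616 = -14409 + 11616 = -2793$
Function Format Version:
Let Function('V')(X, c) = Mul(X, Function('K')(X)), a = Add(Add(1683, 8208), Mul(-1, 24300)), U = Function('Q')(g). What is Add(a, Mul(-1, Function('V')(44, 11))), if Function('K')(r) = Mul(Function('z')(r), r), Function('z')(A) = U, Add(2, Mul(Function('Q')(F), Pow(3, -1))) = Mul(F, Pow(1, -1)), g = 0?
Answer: -2793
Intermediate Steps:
Function('Q')(F) = Add(-6, Mul(3, F)) (Function('Q')(F) = Add(-6, Mul(3, Mul(F, Pow(1, -1)))) = Add(-6, Mul(3, Mul(F, 1))) = Add(-6, Mul(3, F)))
U = -6 (U = Add(-6, Mul(3, 0)) = Add(-6, 0) = -6)
Function('z')(A) = -6
Function('K')(r) = Mul(-6, r)
a = -14409 (a = Add(9891, -24300) = -14409)
Function('V')(X, c) = Mul(-6, Pow(X, 2)) (Function('V')(X, c) = Mul(X, Mul(-6, X)) = Mul(-6, Pow(X, 2)))
Add(a, Mul(-1, Function('V')(44, 11))) = Add(-14409, Mul(-1, Mul(-6, Pow(44, 2)))) = Add(-14409, Mul(-1, Mul(-6, 1936))) = Add(-14409, Mul(-1, -11616)) = Add(-14409, 11616) = -2793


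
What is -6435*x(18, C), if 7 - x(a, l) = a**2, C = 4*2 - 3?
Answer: 2039895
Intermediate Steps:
C = 5 (C = 8 - 3 = 5)
x(a, l) = 7 - a**2
-6435*x(18, C) = -6435*(7 - 1*18**2) = -6435*(7 - 1*324) = -6435*(7 - 324) = -6435*(-317) = 2039895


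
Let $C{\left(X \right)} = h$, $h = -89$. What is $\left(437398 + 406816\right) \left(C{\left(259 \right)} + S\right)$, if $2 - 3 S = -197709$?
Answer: $\frac{166684989016}{3} \approx 5.5562 \cdot 10^{10}$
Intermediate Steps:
$S = \frac{197711}{3}$ ($S = \frac{2}{3} - -65903 = \frac{2}{3} + 65903 = \frac{197711}{3} \approx 65904.0$)
$C{\left(X \right)} = -89$
$\left(437398 + 406816\right) \left(C{\left(259 \right)} + S\right) = \left(437398 + 406816\right) \left(-89 + \frac{197711}{3}\right) = 844214 \cdot \frac{197444}{3} = \frac{166684989016}{3}$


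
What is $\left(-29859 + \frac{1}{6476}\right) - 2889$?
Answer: $- \frac{212076047}{6476} \approx -32748.0$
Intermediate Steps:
$\left(-29859 + \frac{1}{6476}\right) - 2889 = - \frac{193366883}{6476} - 2889 = - \frac{212076047}{6476}$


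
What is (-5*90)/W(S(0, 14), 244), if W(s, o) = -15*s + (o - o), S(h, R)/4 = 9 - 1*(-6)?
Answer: ½ ≈ 0.50000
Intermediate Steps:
S(h, R) = 60 (S(h, R) = 4*(9 - 1*(-6)) = 4*(9 + 6) = 4*15 = 60)
W(s, o) = -15*s (W(s, o) = -15*s + 0 = -15*s)
(-5*90)/W(S(0, 14), 244) = (-5*90)/((-15*60)) = -450/(-900) = -450*(-1/900) = ½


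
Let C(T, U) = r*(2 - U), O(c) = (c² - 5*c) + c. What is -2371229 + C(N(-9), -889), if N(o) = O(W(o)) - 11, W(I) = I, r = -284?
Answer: -2624273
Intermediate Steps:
O(c) = c² - 4*c
N(o) = -11 + o*(-4 + o) (N(o) = o*(-4 + o) - 11 = -11 + o*(-4 + o))
C(T, U) = -568 + 284*U (C(T, U) = -284*(2 - U) = -568 + 284*U)
-2371229 + C(N(-9), -889) = -2371229 + (-568 + 284*(-889)) = -2371229 + (-568 - 252476) = -2371229 - 253044 = -2624273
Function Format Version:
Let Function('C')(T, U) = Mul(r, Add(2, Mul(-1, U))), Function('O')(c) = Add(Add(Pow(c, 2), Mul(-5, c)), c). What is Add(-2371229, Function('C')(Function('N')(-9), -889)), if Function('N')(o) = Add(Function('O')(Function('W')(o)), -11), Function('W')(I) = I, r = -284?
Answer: -2624273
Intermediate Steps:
Function('O')(c) = Add(Pow(c, 2), Mul(-4, c))
Function('N')(o) = Add(-11, Mul(o, Add(-4, o))) (Function('N')(o) = Add(Mul(o, Add(-4, o)), -11) = Add(-11, Mul(o, Add(-4, o))))
Function('C')(T, U) = Add(-568, Mul(284, U)) (Function('C')(T, U) = Mul(-284, Add(2, Mul(-1, U))) = Add(-568, Mul(284, U)))
Add(-2371229, Function('C')(Function('N')(-9), -889)) = Add(-2371229, Add(-568, Mul(284, -889))) = Add(-2371229, Add(-568, -252476)) = Add(-2371229, -253044) = -2624273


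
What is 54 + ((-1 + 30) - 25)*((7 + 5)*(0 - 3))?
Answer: -90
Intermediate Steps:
54 + ((-1 + 30) - 25)*((7 + 5)*(0 - 3)) = 54 + (29 - 25)*(12*(-3)) = 54 + 4*(-36) = 54 - 144 = -90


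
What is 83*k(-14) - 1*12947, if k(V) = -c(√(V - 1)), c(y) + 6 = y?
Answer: -12449 - 83*I*√15 ≈ -12449.0 - 321.46*I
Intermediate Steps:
c(y) = -6 + y
k(V) = 6 - √(-1 + V) (k(V) = -(-6 + √(V - 1)) = -(-6 + √(-1 + V)) = 6 - √(-1 + V))
83*k(-14) - 1*12947 = 83*(6 - √(-1 - 14)) - 1*12947 = 83*(6 - √(-15)) - 12947 = 83*(6 - I*√15) - 12947 = (498 - 83*I*√15) - 12947 = -12449 - 83*I*√15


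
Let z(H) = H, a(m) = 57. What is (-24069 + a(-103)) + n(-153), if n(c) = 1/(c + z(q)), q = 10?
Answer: -3433717/143 ≈ -24012.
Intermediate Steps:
n(c) = 1/(10 + c) (n(c) = 1/(c + 10) = 1/(10 + c))
(-24069 + a(-103)) + n(-153) = (-24069 + 57) + 1/(10 - 153) = -24012 + 1/(-143) = -24012 - 1/143 = -3433717/143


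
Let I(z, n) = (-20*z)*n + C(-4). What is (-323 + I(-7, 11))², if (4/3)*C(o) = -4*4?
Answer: 1452025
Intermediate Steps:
C(o) = -12 (C(o) = 3*(-4*4)/4 = (¾)*(-16) = -12)
I(z, n) = -12 - 20*n*z (I(z, n) = (-20*z)*n - 12 = -20*n*z - 12 = -12 - 20*n*z)
(-323 + I(-7, 11))² = (-323 + (-12 - 20*11*(-7)))² = (-323 + (-12 + 1540))² = (-323 + 1528)² = 1205² = 1452025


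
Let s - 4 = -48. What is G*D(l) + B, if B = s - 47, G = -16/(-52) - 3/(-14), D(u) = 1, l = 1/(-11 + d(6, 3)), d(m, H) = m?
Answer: -16467/182 ≈ -90.478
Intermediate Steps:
l = -⅕ (l = 1/(-11 + 6) = 1/(-5) = -⅕ ≈ -0.20000)
s = -44 (s = 4 - 48 = -44)
G = 95/182 (G = -16*(-1/52) - 3*(-1/14) = 4/13 + 3/14 = 95/182 ≈ 0.52198)
B = -91 (B = -44 - 47 = -91)
G*D(l) + B = (95/182)*1 - 91 = 95/182 - 91 = -16467/182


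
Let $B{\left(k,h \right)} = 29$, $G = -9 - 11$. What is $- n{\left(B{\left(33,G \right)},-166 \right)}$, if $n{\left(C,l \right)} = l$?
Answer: $166$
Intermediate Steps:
$G = -20$ ($G = -9 - 11 = -20$)
$- n{\left(B{\left(33,G \right)},-166 \right)} = \left(-1\right) \left(-166\right) = 166$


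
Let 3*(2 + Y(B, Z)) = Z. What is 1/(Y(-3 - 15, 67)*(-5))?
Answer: -3/305 ≈ -0.0098361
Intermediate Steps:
Y(B, Z) = -2 + Z/3
1/(Y(-3 - 15, 67)*(-5)) = 1/((-2 + (⅓)*67)*(-5)) = 1/((-2 + 67/3)*(-5)) = 1/((61/3)*(-5)) = 1/(-305/3) = -3/305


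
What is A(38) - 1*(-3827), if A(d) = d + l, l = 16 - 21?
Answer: 3860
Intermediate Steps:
l = -5
A(d) = -5 + d (A(d) = d - 5 = -5 + d)
A(38) - 1*(-3827) = (-5 + 38) - 1*(-3827) = 33 + 3827 = 3860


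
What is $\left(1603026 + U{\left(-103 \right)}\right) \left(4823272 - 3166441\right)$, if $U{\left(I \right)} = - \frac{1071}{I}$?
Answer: $\frac{273563921038419}{103} \approx 2.656 \cdot 10^{12}$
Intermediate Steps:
$\left(1603026 + U{\left(-103 \right)}\right) \left(4823272 - 3166441\right) = \left(1603026 - \frac{1071}{-103}\right) \left(4823272 - 3166441\right) = \left(1603026 - - \frac{1071}{103}\right) 1656831 = \left(1603026 + \frac{1071}{103}\right) 1656831 = \frac{165112749}{103} \cdot 1656831 = \frac{273563921038419}{103}$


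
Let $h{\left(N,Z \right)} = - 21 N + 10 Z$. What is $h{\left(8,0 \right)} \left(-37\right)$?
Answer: $6216$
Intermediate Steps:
$h{\left(8,0 \right)} \left(-37\right) = \left(\left(-21\right) 8 + 10 \cdot 0\right) \left(-37\right) = \left(-168 + 0\right) \left(-37\right) = \left(-168\right) \left(-37\right) = 6216$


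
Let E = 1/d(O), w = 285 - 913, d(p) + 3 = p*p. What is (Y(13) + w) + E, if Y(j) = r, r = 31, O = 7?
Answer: -27461/46 ≈ -596.98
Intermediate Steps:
d(p) = -3 + p**2 (d(p) = -3 + p*p = -3 + p**2)
Y(j) = 31
w = -628
E = 1/46 (E = 1/(-3 + 7**2) = 1/(-3 + 49) = 1/46 ≈ 0.021739)
(Y(13) + w) + E = (31 - 628) + 1/46 = -597 + 1/46 = -27461/46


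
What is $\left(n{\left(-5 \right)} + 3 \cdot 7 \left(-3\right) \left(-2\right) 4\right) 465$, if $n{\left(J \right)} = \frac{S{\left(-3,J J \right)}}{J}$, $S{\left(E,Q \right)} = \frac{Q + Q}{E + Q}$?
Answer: $\frac{2575635}{11} \approx 2.3415 \cdot 10^{5}$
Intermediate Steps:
$S{\left(E,Q \right)} = \frac{2 Q}{E + Q}$
$n{\left(J \right)} = \frac{2 J}{-3 + J^{2}}$ ($n{\left(J \right)} = \frac{2 J J \frac{1}{-3 + J J}}{J} = \frac{2 J^{2} \frac{1}{-3 + J^{2}}}{J} = \frac{2 J}{-3 + J^{2}}$)
$\left(n{\left(-5 \right)} + 3 \cdot 7 \left(-3\right) \left(-2\right) 4\right) 465 = \left(2 \left(-5\right) \frac{1}{-3 + \left(-5\right)^{2}} + 3 \cdot 7 \left(-3\right) \left(-2\right) 4\right) 465 = \left(2 \left(-5\right) \frac{1}{-3 + 25} + 21 \cdot 6 \cdot 4\right) 465 = \left(2 \left(-5\right) \frac{1}{22} + 21 \cdot 24\right) 465 = \left(2 \left(-5\right) \frac{1}{22} + 504\right) 465 = \left(- \frac{5}{11} + 504\right) 465 = \frac{5539}{11} \cdot 465 = \frac{2575635}{11}$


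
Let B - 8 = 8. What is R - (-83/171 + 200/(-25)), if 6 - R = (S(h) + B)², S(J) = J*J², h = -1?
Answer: -35998/171 ≈ -210.51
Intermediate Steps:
B = 16 (B = 8 + 8 = 16)
S(J) = J³
R = -219 (R = 6 - ((-1)³ + 16)² = 6 - (-1 + 16)² = 6 - 1*15² = 6 - 1*225 = 6 - 225 = -219)
R - (-83/171 + 200/(-25)) = -219 - (-83/171 + 200/(-25)) = -219 - (-83*1/171 + 200*(-1/25)) = -219 - (-83/171 - 8) = -219 - 1*(-1451/171) = -219 + 1451/171 = -35998/171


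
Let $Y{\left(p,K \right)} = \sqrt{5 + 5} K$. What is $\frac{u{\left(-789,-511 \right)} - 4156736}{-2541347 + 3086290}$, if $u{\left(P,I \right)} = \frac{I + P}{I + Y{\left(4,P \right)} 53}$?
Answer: $- \frac{72686156221002284}{9529066081940167} + \frac{54362100 \sqrt{10}}{9529066081940167} \approx -7.6278$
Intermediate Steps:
$Y{\left(p,K \right)} = K \sqrt{10}$ ($Y{\left(p,K \right)} = \sqrt{10} K = K \sqrt{10}$)
$u{\left(P,I \right)} = \frac{I + P}{I + 53 P \sqrt{10}}$ ($u{\left(P,I \right)} = \frac{I + P}{I + P \sqrt{10} \cdot 53} = \frac{I + P}{I + 53 P \sqrt{10}}$)
$\frac{u{\left(-789,-511 \right)} - 4156736}{-2541347 + 3086290} = \frac{\frac{-511 - 789}{-511 + 53 \left(-789\right) \sqrt{10}} - 4156736}{-2541347 + 3086290} = \frac{\frac{1}{-511 - 41817 \sqrt{10}} \left(-1300\right) - 4156736}{544943} = \left(- \frac{1300}{-511 - 41817 \sqrt{10}} - 4156736\right) \frac{1}{544943} = \left(-4156736 - \frac{1300}{-511 - 41817 \sqrt{10}}\right) \frac{1}{544943} = - \frac{4156736}{544943} - \frac{1300}{544943 \left(-511 - 41817 \sqrt{10}\right)}$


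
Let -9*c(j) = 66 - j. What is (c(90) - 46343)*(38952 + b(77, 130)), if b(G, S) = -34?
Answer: -5410419278/3 ≈ -1.8035e+9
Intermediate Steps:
c(j) = -22/3 + j/9 (c(j) = -(66 - j)/9 = -22/3 + j/9)
(c(90) - 46343)*(38952 + b(77, 130)) = ((-22/3 + (⅑)*90) - 46343)*(38952 - 34) = ((-22/3 + 10) - 46343)*38918 = (8/3 - 46343)*38918 = -139021/3*38918 = -5410419278/3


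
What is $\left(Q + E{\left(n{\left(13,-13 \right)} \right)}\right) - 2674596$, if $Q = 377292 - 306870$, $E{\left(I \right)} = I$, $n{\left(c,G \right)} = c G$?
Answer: $-2604343$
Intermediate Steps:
$n{\left(c,G \right)} = G c$
$Q = 70422$
$\left(Q + E{\left(n{\left(13,-13 \right)} \right)}\right) - 2674596 = \left(70422 - 169\right) - 2674596 = 70253 - 2674596 = -2604343$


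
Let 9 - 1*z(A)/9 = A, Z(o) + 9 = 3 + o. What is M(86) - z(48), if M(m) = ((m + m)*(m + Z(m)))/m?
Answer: 683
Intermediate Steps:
Z(o) = -6 + o (Z(o) = -9 + (3 + o) = -6 + o)
z(A) = 81 - 9*A
M(m) = -12 + 4*m (M(m) = ((m + m)*(m + (-6 + m)))/m = ((2*m)*(-6 + 2*m))/m = (2*m*(-6 + 2*m))/m = -12 + 4*m)
M(86) - z(48) = (-12 + 4*86) - (81 - 9*48) = (-12 + 344) - (81 - 432) = 332 - 1*(-351) = 332 + 351 = 683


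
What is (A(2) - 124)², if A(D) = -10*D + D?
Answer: 20164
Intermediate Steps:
A(D) = -9*D
(A(2) - 124)² = (-9*2 - 124)² = (-18 - 124)² = (-142)² = 20164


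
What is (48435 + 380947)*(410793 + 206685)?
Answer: 265133938596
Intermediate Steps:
(48435 + 380947)*(410793 + 206685) = 429382*617478 = 265133938596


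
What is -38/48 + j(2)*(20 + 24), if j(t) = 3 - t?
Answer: 1037/24 ≈ 43.208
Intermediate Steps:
-38/48 + j(2)*(20 + 24) = -38/48 + (3 - 1*2)*(20 + 24) = -38*1/48 + (3 - 2)*44 = -19/24 + 1*44 = -19/24 + 44 = 1037/24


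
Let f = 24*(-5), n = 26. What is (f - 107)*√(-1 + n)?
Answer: -1135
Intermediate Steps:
f = -120
(f - 107)*√(-1 + n) = (-120 - 107)*√(-1 + 26) = -227*√25 = -227*5 = -1135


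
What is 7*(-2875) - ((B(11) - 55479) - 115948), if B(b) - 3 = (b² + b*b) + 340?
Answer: 150717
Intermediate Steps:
B(b) = 343 + 2*b² (B(b) = 3 + ((b² + b*b) + 340) = 3 + ((b² + b²) + 340) = 3 + (2*b² + 340) = 3 + (340 + 2*b²) = 343 + 2*b²)
7*(-2875) - ((B(11) - 55479) - 115948) = 7*(-2875) - (((343 + 2*11²) - 55479) - 115948) = -20125 - (((343 + 2*121) - 55479) - 115948) = -20125 - (((343 + 242) - 55479) - 115948) = -20125 - ((585 - 55479) - 115948) = -20125 - (-54894 - 115948) = -20125 - 1*(-170842) = -20125 + 170842 = 150717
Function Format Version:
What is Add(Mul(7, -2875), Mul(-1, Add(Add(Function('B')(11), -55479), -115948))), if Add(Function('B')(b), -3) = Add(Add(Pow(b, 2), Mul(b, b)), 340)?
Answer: 150717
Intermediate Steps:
Function('B')(b) = Add(343, Mul(2, Pow(b, 2))) (Function('B')(b) = Add(3, Add(Add(Pow(b, 2), Mul(b, b)), 340)) = Add(3, Add(Add(Pow(b, 2), Pow(b, 2)), 340)) = Add(3, Add(Mul(2, Pow(b, 2)), 340)) = Add(3, Add(340, Mul(2, Pow(b, 2)))) = Add(343, Mul(2, Pow(b, 2))))
Add(Mul(7, -2875), Mul(-1, Add(Add(Function('B')(11), -55479), -115948))) = Add(Mul(7, -2875), Mul(-1, Add(Add(Add(343, Mul(2, Pow(11, 2))), -55479), -115948))) = Add(-20125, Mul(-1, Add(Add(Add(343, Mul(2, 121)), -55479), -115948))) = Add(-20125, Mul(-1, Add(Add(Add(343, 242), -55479), -115948))) = Add(-20125, Mul(-1, Add(Add(585, -55479), -115948))) = Add(-20125, Mul(-1, Add(-54894, -115948))) = Add(-20125, Mul(-1, -170842)) = Add(-20125, 170842) = 150717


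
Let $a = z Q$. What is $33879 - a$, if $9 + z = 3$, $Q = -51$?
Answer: $33573$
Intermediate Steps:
$z = -6$ ($z = -9 + 3 = -6$)
$a = 306$ ($a = \left(-6\right) \left(-51\right) = 306$)
$33879 - a = 33879 - 306 = 33573$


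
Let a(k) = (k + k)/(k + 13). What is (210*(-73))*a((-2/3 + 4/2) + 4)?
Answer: -98112/11 ≈ -8919.3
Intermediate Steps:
a(k) = 2*k/(13 + k) (a(k) = (2*k)/(13 + k) = 2*k/(13 + k))
(210*(-73))*a((-2/3 + 4/2) + 4) = (210*(-73))*(2*((-2/3 + 4/2) + 4)/(13 + ((-2/3 + 4/2) + 4))) = -30660*((-2*1/3 + 4*(1/2)) + 4)/(13 + ((-2*1/3 + 4*(1/2)) + 4)) = -30660*((-2/3 + 2) + 4)/(13 + ((-2/3 + 2) + 4)) = -30660*(4/3 + 4)/(13 + (4/3 + 4)) = -30660*16/(3*(13 + 16/3)) = -30660*16/(3*55/3) = -30660*16*3/(3*55) = -15330*32/55 = -98112/11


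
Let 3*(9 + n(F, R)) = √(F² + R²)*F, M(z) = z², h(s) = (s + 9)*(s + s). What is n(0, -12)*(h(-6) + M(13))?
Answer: -1197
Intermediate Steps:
h(s) = 2*s*(9 + s) (h(s) = (9 + s)*(2*s) = 2*s*(9 + s))
n(F, R) = -9 + F*√(F² + R²)/3 (n(F, R) = -9 + (√(F² + R²)*F)/3 = -9 + (F*√(F² + R²))/3 = -9 + F*√(F² + R²)/3)
n(0, -12)*(h(-6) + M(13)) = (-9 + (⅓)*0*√(0² + (-12)²))*(2*(-6)*(9 - 6) + 13²) = (-9 + (⅓)*0*√(0 + 144))*(2*(-6)*3 + 169) = (-9 + (⅓)*0*√144)*(-36 + 169) = (-9 + (⅓)*0*12)*133 = (-9 + 0)*133 = -9*133 = -1197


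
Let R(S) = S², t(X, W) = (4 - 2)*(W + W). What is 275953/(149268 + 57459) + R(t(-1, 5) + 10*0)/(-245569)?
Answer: 67682811457/50765742663 ≈ 1.3332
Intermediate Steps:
t(X, W) = 4*W (t(X, W) = 2*(2*W) = 4*W)
275953/(149268 + 57459) + R(t(-1, 5) + 10*0)/(-245569) = 275953/(149268 + 57459) + (4*5 + 10*0)²/(-245569) = 275953/206727 + (20 + 0)²*(-1/245569) = 275953*(1/206727) + 20²*(-1/245569) = 275953/206727 + 400*(-1/245569) = 275953/206727 - 400/245569 = 67682811457/50765742663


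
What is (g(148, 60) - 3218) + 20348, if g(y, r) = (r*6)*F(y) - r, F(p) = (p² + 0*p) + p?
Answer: 7955790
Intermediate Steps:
F(p) = p + p² (F(p) = (p² + 0) + p = p² + p = p + p²)
g(y, r) = -r + 6*r*y*(1 + y) (g(y, r) = (r*6)*(y*(1 + y)) - r = (6*r)*(y*(1 + y)) - r = 6*r*y*(1 + y) - r = -r + 6*r*y*(1 + y))
(g(148, 60) - 3218) + 20348 = (60*(-1 + 6*148*(1 + 148)) - 3218) + 20348 = (60*(-1 + 6*148*149) - 3218) + 20348 = (60*(-1 + 132312) - 3218) + 20348 = (60*132311 - 3218) + 20348 = (7938660 - 3218) + 20348 = 7935442 + 20348 = 7955790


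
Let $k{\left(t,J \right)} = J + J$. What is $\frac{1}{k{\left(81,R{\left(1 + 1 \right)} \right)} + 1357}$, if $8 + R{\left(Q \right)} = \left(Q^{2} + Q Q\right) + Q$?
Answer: $\frac{1}{1361} \approx 0.00073475$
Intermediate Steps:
$R{\left(Q \right)} = -8 + Q + 2 Q^{2}$ ($R{\left(Q \right)} = -8 + \left(\left(Q^{2} + Q Q\right) + Q\right) = -8 + \left(\left(Q^{2} + Q^{2}\right) + Q\right) = -8 + \left(2 Q^{2} + Q\right) = -8 + \left(Q + 2 Q^{2}\right) = -8 + Q + 2 Q^{2}$)
$k{\left(t,J \right)} = 2 J$
$\frac{1}{k{\left(81,R{\left(1 + 1 \right)} \right)} + 1357} = \frac{1}{2 \left(-8 + \left(1 + 1\right) + 2 \left(1 + 1\right)^{2}\right) + 1357} = \frac{1}{2 \left(-8 + 2 + 2 \cdot 2^{2}\right) + 1357} = \frac{1}{2 \left(-8 + 2 + 2 \cdot 4\right) + 1357} = \frac{1}{2 \left(-8 + 2 + 8\right) + 1357} = \frac{1}{2 \cdot 2 + 1357} = \frac{1}{4 + 1357} = \frac{1}{1361}$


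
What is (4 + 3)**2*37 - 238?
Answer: 1575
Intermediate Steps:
(4 + 3)**2*37 - 238 = 7**2*37 - 238 = 49*37 - 238 = 1813 - 238 = 1575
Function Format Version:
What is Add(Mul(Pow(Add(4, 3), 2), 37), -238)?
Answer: 1575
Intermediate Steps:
Add(Mul(Pow(Add(4, 3), 2), 37), -238) = Add(Mul(Pow(7, 2), 37), -238) = Add(Mul(49, 37), -238) = Add(1813, -238) = 1575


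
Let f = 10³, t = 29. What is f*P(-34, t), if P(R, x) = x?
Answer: 29000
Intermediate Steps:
f = 1000
f*P(-34, t) = 1000*29 = 29000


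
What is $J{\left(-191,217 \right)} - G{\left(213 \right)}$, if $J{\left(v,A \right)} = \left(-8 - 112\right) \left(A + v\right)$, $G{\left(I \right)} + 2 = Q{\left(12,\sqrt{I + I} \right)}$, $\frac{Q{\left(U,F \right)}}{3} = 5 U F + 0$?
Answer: $-3118 - 180 \sqrt{426} \approx -6833.2$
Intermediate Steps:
$Q{\left(U,F \right)} = 15 F U$ ($Q{\left(U,F \right)} = 3 \left(5 U F + 0\right) = 3 \left(5 F U + 0\right) = 3 \cdot 5 F U = 15 F U$)
$G{\left(I \right)} = -2 + 180 \sqrt{2} \sqrt{I}$ ($G{\left(I \right)} = -2 + 15 \sqrt{I + I} 12 = -2 + 15 \sqrt{2 I} 12 = -2 + 15 \sqrt{2} \sqrt{I} 12 = -2 + 180 \sqrt{2} \sqrt{I}$)
$J{\left(v,A \right)} = - 120 A - 120 v$ ($J{\left(v,A \right)} = - 120 \left(A + v\right) = - 120 A - 120 v$)
$J{\left(-191,217 \right)} - G{\left(213 \right)} = \left(\left(-120\right) 217 - -22920\right) - \left(-2 + 180 \sqrt{2} \sqrt{213}\right) = \left(-26040 + 22920\right) - \left(-2 + 180 \sqrt{426}\right) = -3120 + \left(2 - 180 \sqrt{426}\right) = -3118 - 180 \sqrt{426}$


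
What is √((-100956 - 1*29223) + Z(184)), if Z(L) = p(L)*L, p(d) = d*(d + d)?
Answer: √12328829 ≈ 3511.2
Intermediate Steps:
p(d) = 2*d² (p(d) = d*(2*d) = 2*d²)
Z(L) = 2*L³ (Z(L) = (2*L²)*L = 2*L³)
√((-100956 - 1*29223) + Z(184)) = √((-100956 - 1*29223) + 2*184³) = √((-100956 - 29223) + 2*6229504) = √(-130179 + 12459008) = √12328829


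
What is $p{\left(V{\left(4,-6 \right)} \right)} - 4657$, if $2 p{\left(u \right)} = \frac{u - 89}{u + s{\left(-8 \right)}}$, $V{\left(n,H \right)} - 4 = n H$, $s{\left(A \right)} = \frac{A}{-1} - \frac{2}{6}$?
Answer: $- \frac{344291}{74} \approx -4652.6$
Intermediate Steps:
$s{\left(A \right)} = - \frac{1}{3} - A$ ($s{\left(A \right)} = A \left(-1\right) - \frac{1}{3} = - A - \frac{1}{3} = - \frac{1}{3} - A$)
$V{\left(n,H \right)} = 4 + H n$ ($V{\left(n,H \right)} = 4 + n H = 4 + H n$)
$p{\left(u \right)} = \frac{-89 + u}{2 \left(\frac{23}{3} + u\right)}$ ($p{\left(u \right)} = \frac{\left(u - 89\right) \frac{1}{u - - \frac{23}{3}}}{2} = \frac{\left(-89 + u\right) \frac{1}{u + \left(- \frac{1}{3} + 8\right)}}{2} = \frac{\left(-89 + u\right) \frac{1}{u + \frac{23}{3}}}{2} = \frac{\left(-89 + u\right) \frac{1}{\frac{23}{3} + u}}{2} = \frac{\frac{1}{\frac{23}{3} + u} \left(-89 + u\right)}{2} = \frac{-89 + u}{2 \left(\frac{23}{3} + u\right)}$)
$p{\left(V{\left(4,-6 \right)} \right)} - 4657 = \frac{3 \left(-89 + \left(4 - 24\right)\right)}{2 \left(23 + 3 \left(4 - 24\right)\right)} - 4657 = \frac{3 \left(-89 - 20\right)}{2 \left(23 + 3 \left(-20\right)\right)} - 4657 = \frac{3}{2} \frac{1}{23 - 60} \left(-109\right) - 4657 = \frac{3}{2} \frac{1}{-37} \left(-109\right) - 4657 = \frac{3}{2} \left(- \frac{1}{37}\right) \left(-109\right) - 4657 = \frac{327}{74} - 4657 = - \frac{344291}{74}$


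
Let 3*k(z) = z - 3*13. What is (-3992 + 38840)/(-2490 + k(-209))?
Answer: -52272/3859 ≈ -13.545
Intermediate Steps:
k(z) = -13 + z/3 (k(z) = (z - 3*13)/3 = (z - 1*39)/3 = (z - 39)/3 = (-39 + z)/3 = -13 + z/3)
(-3992 + 38840)/(-2490 + k(-209)) = (-3992 + 38840)/(-2490 + (-13 + (1/3)*(-209))) = 34848/(-2490 + (-13 - 209/3)) = 34848/(-2490 - 248/3) = 34848/(-7718/3) = 34848*(-3/7718) = -52272/3859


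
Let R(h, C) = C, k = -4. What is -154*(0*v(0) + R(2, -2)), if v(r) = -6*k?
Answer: 308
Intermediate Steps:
v(r) = 24 (v(r) = -6*(-4) = -1*(-24) = 24)
-154*(0*v(0) + R(2, -2)) = -154*(0*24 - 2) = -154*(0 - 2) = -154*(-2) = 308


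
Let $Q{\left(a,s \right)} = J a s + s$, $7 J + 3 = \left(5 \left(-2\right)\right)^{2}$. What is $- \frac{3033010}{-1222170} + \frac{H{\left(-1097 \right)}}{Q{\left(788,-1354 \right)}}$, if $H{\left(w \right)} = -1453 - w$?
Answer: $\frac{1744062071177}{702773700743} \approx 2.4817$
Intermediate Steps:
$J = \frac{97}{7}$ ($J = - \frac{3}{7} + \frac{\left(5 \left(-2\right)\right)^{2}}{7} = - \frac{3}{7} + \frac{\left(-10\right)^{2}}{7} = - \frac{3}{7} + \frac{1}{7} \cdot 100 = - \frac{3}{7} + \frac{100}{7} = \frac{97}{7} \approx 13.857$)
$Q{\left(a,s \right)} = s + \frac{97 a s}{7}$ ($Q{\left(a,s \right)} = \frac{97 a}{7} s + s = \frac{97 a s}{7} + s = s + \frac{97 a s}{7}$)
$- \frac{3033010}{-1222170} + \frac{H{\left(-1097 \right)}}{Q{\left(788,-1354 \right)}} = - \frac{3033010}{-1222170} + \frac{-1453 - -1097}{\frac{1}{7} \left(-1354\right) \left(7 + 97 \cdot 788\right)} = \left(-3033010\right) \left(- \frac{1}{1222170}\right) + \frac{-1453 + 1097}{\frac{1}{7} \left(-1354\right) \left(7 + 76436\right)} = \frac{303301}{122217} - \frac{356}{\frac{1}{7} \left(-1354\right) 76443} = \frac{303301}{122217} - \frac{356}{- \frac{103503822}{7}} = \frac{303301}{122217} - - \frac{1246}{51751911} = \frac{303301}{122217} + \frac{1246}{51751911} = \frac{1744062071177}{702773700743}$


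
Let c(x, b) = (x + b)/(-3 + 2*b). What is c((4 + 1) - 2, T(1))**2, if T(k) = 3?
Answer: 4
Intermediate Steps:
c(x, b) = (b + x)/(-3 + 2*b)
c((4 + 1) - 2, T(1))**2 = ((3 + ((4 + 1) - 2))/(-3 + 2*3))**2 = ((3 + (5 - 2))/(-3 + 6))**2 = ((3 + 3)/3)**2 = ((1/3)*6)**2 = 2**2 = 4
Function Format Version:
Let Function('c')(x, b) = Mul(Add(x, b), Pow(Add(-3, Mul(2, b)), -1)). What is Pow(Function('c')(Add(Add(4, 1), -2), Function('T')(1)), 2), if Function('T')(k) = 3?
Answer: 4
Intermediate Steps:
Function('c')(x, b) = Mul(Pow(Add(-3, Mul(2, b)), -1), Add(b, x)) (Function('c')(x, b) = Mul(Add(b, x), Pow(Add(-3, Mul(2, b)), -1)) = Mul(Pow(Add(-3, Mul(2, b)), -1), Add(b, x)))
Pow(Function('c')(Add(Add(4, 1), -2), Function('T')(1)), 2) = Pow(Mul(Pow(Add(-3, Mul(2, 3)), -1), Add(3, Add(Add(4, 1), -2))), 2) = Pow(Mul(Pow(Add(-3, 6), -1), Add(3, Add(5, -2))), 2) = Pow(Mul(Pow(3, -1), Add(3, 3)), 2) = Pow(Mul(Rational(1, 3), 6), 2) = Pow(2, 2) = 4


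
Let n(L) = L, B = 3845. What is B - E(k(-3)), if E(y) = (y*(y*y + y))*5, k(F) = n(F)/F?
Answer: 3835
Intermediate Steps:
k(F) = 1 (k(F) = F/F = 1)
E(y) = 5*y*(y + y²) (E(y) = (y*(y² + y))*5 = (y*(y + y²))*5 = 5*y*(y + y²))
B - E(k(-3)) = 3845 - 5*1²*(1 + 1) = 3845 - 5*2 = 3845 - 1*10 = 3845 - 10 = 3835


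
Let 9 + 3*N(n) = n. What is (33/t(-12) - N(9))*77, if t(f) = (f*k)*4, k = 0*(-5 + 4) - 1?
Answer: 847/16 ≈ 52.938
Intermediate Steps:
N(n) = -3 + n/3
k = -1 (k = 0*(-1) - 1 = 0 - 1 = -1)
t(f) = -4*f (t(f) = (f*(-1))*4 = -f*4 = -4*f)
(33/t(-12) - N(9))*77 = (33/((-4*(-12))) - (-3 + (⅓)*9))*77 = (33/48 - (-3 + 3))*77 = (33*(1/48) - 1*0)*77 = (11/16 + 0)*77 = (11/16)*77 = 847/16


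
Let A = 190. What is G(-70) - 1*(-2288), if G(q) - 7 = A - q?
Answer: 2555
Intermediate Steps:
G(q) = 197 - q (G(q) = 7 + (190 - q) = 197 - q)
G(-70) - 1*(-2288) = (197 - 1*(-70)) - 1*(-2288) = (197 + 70) + 2288 = 267 + 2288 = 2555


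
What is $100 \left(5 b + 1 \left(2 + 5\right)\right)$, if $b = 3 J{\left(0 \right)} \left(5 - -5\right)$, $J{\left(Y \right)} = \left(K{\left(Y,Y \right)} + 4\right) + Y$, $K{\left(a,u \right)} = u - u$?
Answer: $60700$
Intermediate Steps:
$K{\left(a,u \right)} = 0$
$J{\left(Y \right)} = 4 + Y$ ($J{\left(Y \right)} = \left(0 + 4\right) + Y = 4 + Y$)
$b = 120$ ($b = 3 \left(4 + 0\right) \left(5 - -5\right) = 3 \cdot 4 \left(5 + 5\right) = 12 \cdot 10 = 120$)
$100 \left(5 b + 1 \left(2 + 5\right)\right) = 100 \left(5 \cdot 120 + 1 \left(2 + 5\right)\right) = 100 \left(600 + 1 \cdot 7\right) = 100 \left(600 + 7\right) = 100 \cdot 607 = 60700$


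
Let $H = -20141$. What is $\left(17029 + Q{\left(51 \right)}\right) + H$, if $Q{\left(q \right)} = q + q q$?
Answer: $-460$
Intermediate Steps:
$Q{\left(q \right)} = q + q^{2}$
$\left(17029 + Q{\left(51 \right)}\right) + H = \left(17029 + 51 \left(1 + 51\right)\right) - 20141 = \left(17029 + 51 \cdot 52\right) - 20141 = \left(17029 + 2652\right) - 20141 = 19681 - 20141 = -460$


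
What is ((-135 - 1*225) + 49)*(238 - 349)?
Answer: 34521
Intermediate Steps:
((-135 - 1*225) + 49)*(238 - 349) = ((-135 - 225) + 49)*(-111) = (-360 + 49)*(-111) = -311*(-111) = 34521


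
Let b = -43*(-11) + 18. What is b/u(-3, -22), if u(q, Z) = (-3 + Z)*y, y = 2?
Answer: -491/50 ≈ -9.8200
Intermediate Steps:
u(q, Z) = -6 + 2*Z (u(q, Z) = (-3 + Z)*2 = -6 + 2*Z)
b = 491 (b = 473 + 18 = 491)
b/u(-3, -22) = 491/(-6 + 2*(-22)) = 491/(-6 - 44) = 491/(-50) = 491*(-1/50) = -491/50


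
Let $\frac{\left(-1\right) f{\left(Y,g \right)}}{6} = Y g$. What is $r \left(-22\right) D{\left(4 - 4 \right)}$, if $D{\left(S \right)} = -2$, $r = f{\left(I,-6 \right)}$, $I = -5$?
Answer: $-7920$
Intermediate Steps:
$f{\left(Y,g \right)} = - 6 Y g$
$r = -180$ ($r = \left(-6\right) \left(-5\right) \left(-6\right) = -180$)
$r \left(-22\right) D{\left(4 - 4 \right)} = \left(-180\right) \left(-22\right) \left(-2\right) = 3960 \left(-2\right) = -7920$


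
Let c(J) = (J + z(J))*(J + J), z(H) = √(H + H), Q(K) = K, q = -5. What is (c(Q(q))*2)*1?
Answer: 100 - 20*I*√10 ≈ 100.0 - 63.246*I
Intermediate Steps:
z(H) = √2*√H (z(H) = √(2*H) = √2*√H)
c(J) = 2*J*(J + √2*√J) (c(J) = (J + √2*√J)*(J + J) = (J + √2*√J)*(2*J) = 2*J*(J + √2*√J))
(c(Q(q))*2)*1 = ((2*(-5)*(-5 + √2*√(-5)))*2)*1 = ((2*(-5)*(-5 + √2*(I*√5)))*2)*1 = ((2*(-5)*(-5 + I*√10))*2)*1 = ((50 - 10*I*√10)*2)*1 = (100 - 20*I*√10)*1 = 100 - 20*I*√10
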